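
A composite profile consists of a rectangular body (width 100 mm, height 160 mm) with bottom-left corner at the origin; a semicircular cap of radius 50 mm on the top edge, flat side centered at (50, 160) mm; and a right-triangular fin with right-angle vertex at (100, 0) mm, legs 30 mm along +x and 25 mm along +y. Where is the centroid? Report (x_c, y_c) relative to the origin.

rectangular body: A = 100 × 160 = 16000.00, centroid at (50.00, 80.00).
semicircular top: A = ½π·50² = 3926.99, centroid at (50.00, 181.22).
triangular fin: A = ½·30·25 = 375.00, centroid at (110.00, 8.33).
ΣA = 20301.99 mm²
ΣAx_c = (16000.00)(50.00) + (3926.99)(50.00) + (375.00)(110.00) = 1037599.54 mm³
ΣAy_c = (16000.00)(80.00) + (3926.99)(181.22) + (375.00)(8.33) = 1994776.86 mm³
x_c = 1037599.54 / 20301.99 = 51.11 mm
y_c = 1994776.86 / 20301.99 = 98.26 mm

x_c = 51.11 mm, y_c = 98.26 mm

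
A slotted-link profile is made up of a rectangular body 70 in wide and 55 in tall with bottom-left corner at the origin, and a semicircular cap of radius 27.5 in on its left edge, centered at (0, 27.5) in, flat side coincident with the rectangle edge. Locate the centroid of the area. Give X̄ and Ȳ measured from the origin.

X̄ = 24.00 in, Ȳ = 27.50 in

rectangular body: A = 70 × 55 = 3850.00, centroid at (35.00, 27.50).
semicircular end: A = ½π·27.5² = 1187.91, centroid at (-11.67, 27.50).
ΣA = 5037.91 in²
ΣAX̄ = (3850.00)(35.00) + (1187.91)(-11.67) = 120885.42 in³
ΣAȲ = (3850.00)(27.50) + (1187.91)(27.50) = 138542.65 in³
X̄ = 120885.42 / 5037.91 = 24.00 in
Ȳ = 138542.65 / 5037.91 = 27.50 in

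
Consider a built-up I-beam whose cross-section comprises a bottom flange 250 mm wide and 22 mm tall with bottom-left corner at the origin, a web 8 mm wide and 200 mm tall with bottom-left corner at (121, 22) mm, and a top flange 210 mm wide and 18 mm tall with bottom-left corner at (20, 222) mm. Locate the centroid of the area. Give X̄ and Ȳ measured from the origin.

X̄ = 125.00 mm, Ȳ = 103.76 mm

bottom flange: A = 250 × 22 = 5500.00, centroid at (125.00, 11.00).
web: A = 8 × 200 = 1600.00, centroid at (125.00, 122.00).
top flange: A = 210 × 18 = 3780.00, centroid at (125.00, 231.00).
ΣA = 10880.00 mm², ΣAX̄ = 1360000.00 mm³, ΣAȲ = 1128880.00 mm³.
X̄ = 1360000.00/10880.00 = 125.00 mm; Ȳ = 1128880.00/10880.00 = 103.76 mm.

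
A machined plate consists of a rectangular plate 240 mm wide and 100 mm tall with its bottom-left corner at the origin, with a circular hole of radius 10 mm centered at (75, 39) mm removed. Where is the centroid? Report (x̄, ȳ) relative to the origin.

x̄ = 120.60 mm, ȳ = 50.15 mm

plate: A = 240 × 100 = 24000.00, centroid at (120.00, 50.00).
hole: A = −π·10² = -314.16, centroid at (75.00, 39.00).
ΣA = 23685.84 mm², ΣAx̄ = 2856438.06 mm³, ΣAȳ = 1187747.79 mm³.
x̄ = 2856438.06/23685.84 = 120.60 mm; ȳ = 1187747.79/23685.84 = 50.15 mm.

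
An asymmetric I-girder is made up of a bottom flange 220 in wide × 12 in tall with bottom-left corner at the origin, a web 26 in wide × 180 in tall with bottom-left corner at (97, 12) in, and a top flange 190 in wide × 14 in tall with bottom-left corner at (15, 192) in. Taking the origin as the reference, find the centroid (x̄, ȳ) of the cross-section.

Part | A | x̄ᵢ | ȳᵢ | A·x̄ᵢ | A·ȳᵢ
bottom flange | 2640.00 | 110.00 | 6.00 | 290400.00 | 15840.00
web | 4680.00 | 110.00 | 102.00 | 514800.00 | 477360.00
top flange | 2660.00 | 110.00 | 199.00 | 292600.00 | 529340.00
Σ | 9980.00 |  |  | 1097800.00 | 1022540.00
x̄ = 1097800.00 / 9980.00 = 110.00 in
ȳ = 1022540.00 / 9980.00 = 102.46 in

x̄ = 110.00 in, ȳ = 102.46 in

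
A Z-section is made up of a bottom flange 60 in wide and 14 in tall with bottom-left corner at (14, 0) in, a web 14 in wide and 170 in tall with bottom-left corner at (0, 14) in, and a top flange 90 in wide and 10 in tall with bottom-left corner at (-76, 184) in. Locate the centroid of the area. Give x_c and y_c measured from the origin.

x_c = 6.24 in, y_c = 99.90 in

Part | A | x̄ᵢ | ȳᵢ | A·x̄ᵢ | A·ȳᵢ
bottom flange | 840.00 | 44.00 | 7.00 | 36960.00 | 5880.00
web | 2380.00 | 7.00 | 99.00 | 16660.00 | 235620.00
top flange | 900.00 | -31.00 | 189.00 | -27900.00 | 170100.00
Σ | 4120.00 |  |  | 25720.00 | 411600.00
x_c = 25720.00 / 4120.00 = 6.24 in
y_c = 411600.00 / 4120.00 = 99.90 in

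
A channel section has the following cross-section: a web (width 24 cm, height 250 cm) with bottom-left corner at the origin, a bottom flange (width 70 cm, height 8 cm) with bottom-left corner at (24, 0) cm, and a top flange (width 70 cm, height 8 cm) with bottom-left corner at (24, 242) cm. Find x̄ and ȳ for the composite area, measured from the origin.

Part | A | x̄ᵢ | ȳᵢ | A·x̄ᵢ | A·ȳᵢ
web | 6000.00 | 12.00 | 125.00 | 72000.00 | 750000.00
bottom flange | 560.00 | 59.00 | 4.00 | 33040.00 | 2240.00
top flange | 560.00 | 59.00 | 246.00 | 33040.00 | 137760.00
Σ | 7120.00 |  |  | 138080.00 | 890000.00
x̄ = 138080.00 / 7120.00 = 19.39 cm
ȳ = 890000.00 / 7120.00 = 125.00 cm

x̄ = 19.39 cm, ȳ = 125.00 cm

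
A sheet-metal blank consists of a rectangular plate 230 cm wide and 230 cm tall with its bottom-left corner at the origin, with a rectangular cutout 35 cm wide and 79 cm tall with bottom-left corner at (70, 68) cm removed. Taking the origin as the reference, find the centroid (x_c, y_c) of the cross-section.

plate: A = 230 × 230 = 52900.00, centroid at (115.00, 115.00).
hole: A = −(35 × 79) = -2765.00, centroid at (87.50, 107.50).
ΣA = 50135.00 cm², ΣAx_c = 5841562.50 cm³, ΣAy_c = 5786262.50 cm³.
x_c = 5841562.50/50135.00 = 116.52 cm; y_c = 5786262.50/50135.00 = 115.41 cm.

x_c = 116.52 cm, y_c = 115.41 cm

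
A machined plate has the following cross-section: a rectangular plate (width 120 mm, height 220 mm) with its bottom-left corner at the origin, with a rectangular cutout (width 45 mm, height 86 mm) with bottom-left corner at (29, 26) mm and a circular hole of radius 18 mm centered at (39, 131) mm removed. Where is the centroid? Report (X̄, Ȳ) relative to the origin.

X̄ = 62.52 mm, Ȳ = 116.38 mm

Part | A | x̄ᵢ | ȳᵢ | A·x̄ᵢ | A·ȳᵢ
plate | 26400.00 | 60.00 | 110.00 | 1584000.00 | 2904000.00
hole 1 | -3870.00 | 51.50 | 69.00 | -199305.00 | -267030.00
hole 2 | -1017.88 | 39.00 | 131.00 | -39697.16 | -133341.76
Σ | 21512.12 |  |  | 1344997.84 | 2503628.24
X̄ = 1344997.84 / 21512.12 = 62.52 mm
Ȳ = 2503628.24 / 21512.12 = 116.38 mm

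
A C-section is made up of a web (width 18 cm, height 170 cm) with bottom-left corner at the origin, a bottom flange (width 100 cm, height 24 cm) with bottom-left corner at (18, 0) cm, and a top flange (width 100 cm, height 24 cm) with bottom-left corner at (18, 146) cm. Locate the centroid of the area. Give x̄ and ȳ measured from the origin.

x̄ = 45.03 cm, ȳ = 85.00 cm

web: A = 18 × 170 = 3060.00, centroid at (9.00, 85.00).
bottom flange: A = 100 × 24 = 2400.00, centroid at (68.00, 12.00).
top flange: A = 100 × 24 = 2400.00, centroid at (68.00, 158.00).
ΣA = 7860.00 cm², ΣAx̄ = 353940.00 cm³, ΣAȳ = 668100.00 cm³.
x̄ = 353940.00/7860.00 = 45.03 cm; ȳ = 668100.00/7860.00 = 85.00 cm.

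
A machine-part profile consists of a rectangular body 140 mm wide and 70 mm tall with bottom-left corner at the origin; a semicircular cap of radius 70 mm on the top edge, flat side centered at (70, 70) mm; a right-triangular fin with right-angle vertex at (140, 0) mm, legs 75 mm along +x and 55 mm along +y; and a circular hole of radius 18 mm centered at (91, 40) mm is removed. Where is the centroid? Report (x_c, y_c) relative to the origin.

x_c = 79.41 mm, y_c = 59.73 mm

rectangular body: A = 140 × 70 = 9800.00, centroid at (70.00, 35.00).
semicircular top: A = ½π·70² = 7696.90, centroid at (70.00, 99.71).
triangular fin: A = ½·75·55 = 2062.50, centroid at (165.00, 18.33).
hole: A = −π·18² = -1017.88, centroid at (91.00, 40.00).
ΣA = 18541.53 mm², ΣAx_c = 1472468.92 mm³, ΣAy_c = 1107547.27 mm³.
x_c = 1472468.92/18541.53 = 79.41 mm; y_c = 1107547.27/18541.53 = 59.73 mm.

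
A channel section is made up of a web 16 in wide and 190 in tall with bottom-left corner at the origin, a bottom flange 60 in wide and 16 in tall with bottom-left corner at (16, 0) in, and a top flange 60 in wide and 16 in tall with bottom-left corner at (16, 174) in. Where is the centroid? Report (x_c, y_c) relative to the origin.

web: A = 16 × 190 = 3040.00, centroid at (8.00, 95.00).
bottom flange: A = 60 × 16 = 960.00, centroid at (46.00, 8.00).
top flange: A = 60 × 16 = 960.00, centroid at (46.00, 182.00).
ΣA = 4960.00 in²
ΣAx_c = (3040.00)(8.00) + (960.00)(46.00) + (960.00)(46.00) = 112640.00 in³
ΣAy_c = (3040.00)(95.00) + (960.00)(8.00) + (960.00)(182.00) = 471200.00 in³
x_c = 112640.00 / 4960.00 = 22.71 in
y_c = 471200.00 / 4960.00 = 95.00 in

x_c = 22.71 in, y_c = 95.00 in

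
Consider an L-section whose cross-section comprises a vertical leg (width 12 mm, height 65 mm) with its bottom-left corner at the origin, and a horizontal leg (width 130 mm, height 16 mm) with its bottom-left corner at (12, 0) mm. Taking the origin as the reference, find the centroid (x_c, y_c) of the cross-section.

x_c = 57.64 mm, y_c = 14.68 mm

vertical leg: A = 12 × 65 = 780.00, centroid at (6.00, 32.50).
horizontal leg: A = 130 × 16 = 2080.00, centroid at (77.00, 8.00).
ΣA = 2860.00 mm², ΣAx_c = 164840.00 mm³, ΣAy_c = 41990.00 mm³.
x_c = 164840.00/2860.00 = 57.64 mm; y_c = 41990.00/2860.00 = 14.68 mm.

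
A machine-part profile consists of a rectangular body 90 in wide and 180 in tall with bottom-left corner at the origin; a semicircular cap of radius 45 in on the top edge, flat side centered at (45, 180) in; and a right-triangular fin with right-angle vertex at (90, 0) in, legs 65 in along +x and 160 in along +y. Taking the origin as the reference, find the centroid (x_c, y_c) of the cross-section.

x_c = 59.10 in, y_c = 96.36 in

Part | A | x̄ᵢ | ȳᵢ | A·x̄ᵢ | A·ȳᵢ
rectangular body | 16200.00 | 45.00 | 90.00 | 729000.00 | 1458000.00
semicircular top | 3180.86 | 45.00 | 199.10 | 143138.82 | 633305.26
triangular fin | 5200.00 | 111.67 | 53.33 | 580666.67 | 277333.33
Σ | 24580.86 |  |  | 1452805.48 | 2368638.59
x_c = 1452805.48 / 24580.86 = 59.10 in
y_c = 2368638.59 / 24580.86 = 96.36 in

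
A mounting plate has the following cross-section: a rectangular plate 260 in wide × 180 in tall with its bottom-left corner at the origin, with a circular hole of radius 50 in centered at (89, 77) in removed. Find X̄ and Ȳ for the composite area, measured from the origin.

plate: A = 260 × 180 = 46800.00, centroid at (130.00, 90.00).
hole: A = −π·50² = -7853.98, centroid at (89.00, 77.00).
ΣA = 38946.02 in², ΣAX̄ = 5384995.63 in³, ΣAȲ = 3607243.41 in³.
X̄ = 5384995.63/38946.02 = 138.27 in; Ȳ = 3607243.41/38946.02 = 92.62 in.

X̄ = 138.27 in, Ȳ = 92.62 in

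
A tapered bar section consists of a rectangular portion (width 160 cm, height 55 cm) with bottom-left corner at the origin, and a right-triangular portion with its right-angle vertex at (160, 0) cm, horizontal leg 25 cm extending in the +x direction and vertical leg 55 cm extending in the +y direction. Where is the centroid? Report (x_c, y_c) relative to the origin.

rectangular portion: A = 160 × 55 = 8800.00, centroid at (80.00, 27.50).
triangular portion: A = ½·25·55 = 687.50, centroid at (168.33, 18.33).
ΣA = 9487.50 cm², ΣAx_c = 819729.17 cm³, ΣAy_c = 254604.17 cm³.
x_c = 819729.17/9487.50 = 86.40 cm; y_c = 254604.17/9487.50 = 26.84 cm.

x_c = 86.40 cm, y_c = 26.84 cm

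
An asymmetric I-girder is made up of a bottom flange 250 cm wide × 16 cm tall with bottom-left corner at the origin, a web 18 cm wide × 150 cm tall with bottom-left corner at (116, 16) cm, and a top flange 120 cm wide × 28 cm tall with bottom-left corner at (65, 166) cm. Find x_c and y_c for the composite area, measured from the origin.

x_c = 125.00 cm, y_c = 87.72 cm

Part | A | x̄ᵢ | ȳᵢ | A·x̄ᵢ | A·ȳᵢ
bottom flange | 4000.00 | 125.00 | 8.00 | 500000.00 | 32000.00
web | 2700.00 | 125.00 | 91.00 | 337500.00 | 245700.00
top flange | 3360.00 | 125.00 | 180.00 | 420000.00 | 604800.00
Σ | 10060.00 |  |  | 1257500.00 | 882500.00
x_c = 1257500.00 / 10060.00 = 125.00 cm
y_c = 882500.00 / 10060.00 = 87.72 cm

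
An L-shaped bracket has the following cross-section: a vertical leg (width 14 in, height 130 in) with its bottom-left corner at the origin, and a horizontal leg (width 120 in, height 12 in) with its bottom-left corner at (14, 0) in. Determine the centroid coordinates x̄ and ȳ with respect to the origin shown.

vertical leg: A = 14 × 130 = 1820.00, centroid at (7.00, 65.00).
horizontal leg: A = 120 × 12 = 1440.00, centroid at (74.00, 6.00).
ΣA = 3260.00 in²
ΣAx̄ = (1820.00)(7.00) + (1440.00)(74.00) = 119300.00 in³
ΣAȳ = (1820.00)(65.00) + (1440.00)(6.00) = 126940.00 in³
x̄ = 119300.00 / 3260.00 = 36.60 in
ȳ = 126940.00 / 3260.00 = 38.94 in

x̄ = 36.60 in, ȳ = 38.94 in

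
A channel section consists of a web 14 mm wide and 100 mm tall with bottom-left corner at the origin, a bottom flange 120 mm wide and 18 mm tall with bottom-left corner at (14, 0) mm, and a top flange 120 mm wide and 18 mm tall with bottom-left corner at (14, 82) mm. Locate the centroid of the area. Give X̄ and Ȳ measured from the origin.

X̄ = 57.60 mm, Ȳ = 50.00 mm

Part | A | x̄ᵢ | ȳᵢ | A·x̄ᵢ | A·ȳᵢ
web | 1400.00 | 7.00 | 50.00 | 9800.00 | 70000.00
bottom flange | 2160.00 | 74.00 | 9.00 | 159840.00 | 19440.00
top flange | 2160.00 | 74.00 | 91.00 | 159840.00 | 196560.00
Σ | 5720.00 |  |  | 329480.00 | 286000.00
X̄ = 329480.00 / 5720.00 = 57.60 mm
Ȳ = 286000.00 / 5720.00 = 50.00 mm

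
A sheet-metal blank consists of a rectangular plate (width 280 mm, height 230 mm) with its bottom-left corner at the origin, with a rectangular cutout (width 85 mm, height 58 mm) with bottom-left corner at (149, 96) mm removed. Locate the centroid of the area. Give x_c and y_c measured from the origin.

x_c = 135.73 mm, y_c = 114.17 mm

plate: A = 280 × 230 = 64400.00, centroid at (140.00, 115.00).
hole: A = −(85 × 58) = -4930.00, centroid at (191.50, 125.00).
ΣA = 59470.00 mm²
ΣAx_c = (64400.00)(140.00) + (-4930.00)(191.50) = 8071905.00 mm³
ΣAy_c = (64400.00)(115.00) + (-4930.00)(125.00) = 6789750.00 mm³
x_c = 8071905.00 / 59470.00 = 135.73 mm
y_c = 6789750.00 / 59470.00 = 114.17 mm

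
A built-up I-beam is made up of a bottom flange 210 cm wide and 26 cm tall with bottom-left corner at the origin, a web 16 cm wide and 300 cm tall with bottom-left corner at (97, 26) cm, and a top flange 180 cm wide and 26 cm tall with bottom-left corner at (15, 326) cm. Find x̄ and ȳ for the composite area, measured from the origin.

x̄ = 105.00 cm, ȳ = 167.49 cm

bottom flange: A = 210 × 26 = 5460.00, centroid at (105.00, 13.00).
web: A = 16 × 300 = 4800.00, centroid at (105.00, 176.00).
top flange: A = 180 × 26 = 4680.00, centroid at (105.00, 339.00).
ΣA = 14940.00 cm², ΣAx̄ = 1568700.00 cm³, ΣAȳ = 2502300.00 cm³.
x̄ = 1568700.00/14940.00 = 105.00 cm; ȳ = 2502300.00/14940.00 = 167.49 cm.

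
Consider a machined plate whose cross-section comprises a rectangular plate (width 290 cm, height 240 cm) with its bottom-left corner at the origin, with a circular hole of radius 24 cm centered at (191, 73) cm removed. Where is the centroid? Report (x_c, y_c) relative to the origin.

x_c = 143.77 cm, y_c = 121.25 cm

plate: A = 290 × 240 = 69600.00, centroid at (145.00, 120.00).
hole: A = −π·24² = -1809.56, centroid at (191.00, 73.00).
ΣA = 67790.44 cm²
ΣAx_c = (69600.00)(145.00) + (-1809.56)(191.00) = 9746374.54 cm³
ΣAy_c = (69600.00)(120.00) + (-1809.56)(73.00) = 8219902.31 cm³
x_c = 9746374.54 / 67790.44 = 143.77 cm
y_c = 8219902.31 / 67790.44 = 121.25 cm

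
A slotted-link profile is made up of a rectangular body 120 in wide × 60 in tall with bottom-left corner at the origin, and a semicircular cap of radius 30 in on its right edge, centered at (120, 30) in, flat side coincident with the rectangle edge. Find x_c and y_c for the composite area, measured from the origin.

x_c = 71.94 in, y_c = 30.00 in

Part | A | x̄ᵢ | ȳᵢ | A·x̄ᵢ | A·ȳᵢ
rectangular body | 7200.00 | 60.00 | 30.00 | 432000.00 | 216000.00
semicircular end | 1413.72 | 132.73 | 30.00 | 187646.00 | 42411.50
Σ | 8613.72 |  |  | 619646.00 | 258411.50
x_c = 619646.00 / 8613.72 = 71.94 in
y_c = 258411.50 / 8613.72 = 30.00 in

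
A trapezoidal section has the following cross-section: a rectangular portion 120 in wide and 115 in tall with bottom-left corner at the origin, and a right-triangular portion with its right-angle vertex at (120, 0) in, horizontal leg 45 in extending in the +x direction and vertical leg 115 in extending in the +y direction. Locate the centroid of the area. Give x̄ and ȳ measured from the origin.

rectangular portion: A = 120 × 115 = 13800.00, centroid at (60.00, 57.50).
triangular portion: A = ½·45·115 = 2587.50, centroid at (135.00, 38.33).
ΣA = 16387.50 in²
ΣAx̄ = (13800.00)(60.00) + (2587.50)(135.00) = 1177312.50 in³
ΣAȳ = (13800.00)(57.50) + (2587.50)(38.33) = 892687.50 in³
x̄ = 1177312.50 / 16387.50 = 71.84 in
ȳ = 892687.50 / 16387.50 = 54.47 in

x̄ = 71.84 in, ȳ = 54.47 in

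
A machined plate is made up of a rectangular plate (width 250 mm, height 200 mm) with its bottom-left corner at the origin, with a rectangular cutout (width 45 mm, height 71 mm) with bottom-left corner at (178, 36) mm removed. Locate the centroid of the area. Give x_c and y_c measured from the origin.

Part | A | x̄ᵢ | ȳᵢ | A·x̄ᵢ | A·ȳᵢ
plate | 50000.00 | 125.00 | 100.00 | 6250000.00 | 5000000.00
hole | -3195.00 | 200.50 | 71.50 | -640597.50 | -228442.50
Σ | 46805.00 |  |  | 5609402.50 | 4771557.50
x_c = 5609402.50 / 46805.00 = 119.85 mm
y_c = 4771557.50 / 46805.00 = 101.95 mm

x_c = 119.85 mm, y_c = 101.95 mm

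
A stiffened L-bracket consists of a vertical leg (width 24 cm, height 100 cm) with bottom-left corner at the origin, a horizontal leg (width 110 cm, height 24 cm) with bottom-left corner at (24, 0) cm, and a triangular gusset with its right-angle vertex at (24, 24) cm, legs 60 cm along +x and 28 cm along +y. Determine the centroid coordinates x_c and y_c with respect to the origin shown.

x_c = 46.65 cm, y_c = 30.56 cm

Part | A | x̄ᵢ | ȳᵢ | A·x̄ᵢ | A·ȳᵢ
vertical leg | 2400.00 | 12.00 | 50.00 | 28800.00 | 120000.00
horizontal leg | 2640.00 | 79.00 | 12.00 | 208560.00 | 31680.00
gusset | 840.00 | 44.00 | 33.33 | 36960.00 | 28000.00
Σ | 5880.00 |  |  | 274320.00 | 179680.00
x_c = 274320.00 / 5880.00 = 46.65 cm
y_c = 179680.00 / 5880.00 = 30.56 cm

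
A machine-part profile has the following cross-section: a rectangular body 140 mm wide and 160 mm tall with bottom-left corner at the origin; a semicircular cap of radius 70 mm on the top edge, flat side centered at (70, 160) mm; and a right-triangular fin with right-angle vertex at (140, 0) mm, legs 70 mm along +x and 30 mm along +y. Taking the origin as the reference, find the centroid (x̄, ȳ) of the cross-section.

x̄ = 73.15 mm, ȳ = 104.75 mm

Part | A | x̄ᵢ | ȳᵢ | A·x̄ᵢ | A·ȳᵢ
rectangular body | 22400.00 | 70.00 | 80.00 | 1568000.00 | 1792000.00
semicircular top | 7696.90 | 70.00 | 189.71 | 538783.14 | 1460170.99
triangular fin | 1050.00 | 163.33 | 10.00 | 171500.00 | 10500.00
Σ | 31146.90 |  |  | 2278283.14 | 3262670.99
x̄ = 2278283.14 / 31146.90 = 73.15 mm
ȳ = 3262670.99 / 31146.90 = 104.75 mm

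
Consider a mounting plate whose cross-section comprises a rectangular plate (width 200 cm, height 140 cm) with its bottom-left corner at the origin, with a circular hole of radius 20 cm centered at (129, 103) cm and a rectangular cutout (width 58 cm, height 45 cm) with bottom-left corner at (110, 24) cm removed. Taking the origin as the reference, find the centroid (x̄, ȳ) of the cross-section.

plate: A = 200 × 140 = 28000.00, centroid at (100.00, 70.00).
hole 1: A = −π·20² = -1256.64, centroid at (129.00, 103.00).
hole 2: A = −(58 × 45) = -2610.00, centroid at (139.00, 46.50).
ΣA = 24133.36 cm², ΣAx̄ = 2275103.82 cm³, ΣAȳ = 1709201.38 cm³.
x̄ = 2275103.82/24133.36 = 94.27 cm; ȳ = 1709201.38/24133.36 = 70.82 cm.

x̄ = 94.27 cm, ȳ = 70.82 cm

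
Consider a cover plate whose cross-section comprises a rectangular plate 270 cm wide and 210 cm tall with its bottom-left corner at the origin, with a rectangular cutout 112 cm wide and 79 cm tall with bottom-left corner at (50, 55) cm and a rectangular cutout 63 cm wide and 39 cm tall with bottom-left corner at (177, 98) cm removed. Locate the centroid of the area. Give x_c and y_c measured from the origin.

plate: A = 270 × 210 = 56700.00, centroid at (135.00, 105.00).
hole 1: A = −(112 × 79) = -8848.00, centroid at (106.00, 94.50).
hole 2: A = −(63 × 39) = -2457.00, centroid at (208.50, 117.50).
ΣA = 45395.00 cm², ΣAx_c = 6204327.50 cm³, ΣAy_c = 4828666.50 cm³.
x_c = 6204327.50/45395.00 = 136.67 cm; y_c = 4828666.50/45395.00 = 106.37 cm.

x_c = 136.67 cm, y_c = 106.37 cm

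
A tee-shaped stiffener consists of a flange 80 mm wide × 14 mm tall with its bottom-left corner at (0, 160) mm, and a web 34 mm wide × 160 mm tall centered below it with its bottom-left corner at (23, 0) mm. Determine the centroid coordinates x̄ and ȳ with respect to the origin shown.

x̄ = 40.00 mm, ȳ = 94.85 mm

web: A = 34 × 160 = 5440.00, centroid at (40.00, 80.00).
flange: A = 80 × 14 = 1120.00, centroid at (40.00, 167.00).
ΣA = 6560.00 mm²
ΣAx̄ = (5440.00)(40.00) + (1120.00)(40.00) = 262400.00 mm³
ΣAȳ = (5440.00)(80.00) + (1120.00)(167.00) = 622240.00 mm³
x̄ = 262400.00 / 6560.00 = 40.00 mm
ȳ = 622240.00 / 6560.00 = 94.85 mm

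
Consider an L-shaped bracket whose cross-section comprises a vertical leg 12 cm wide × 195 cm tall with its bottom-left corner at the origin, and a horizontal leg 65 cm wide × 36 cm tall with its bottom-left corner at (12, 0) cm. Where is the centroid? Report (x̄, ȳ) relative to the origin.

x̄ = 25.25 cm, ȳ = 57.75 cm

vertical leg: A = 12 × 195 = 2340.00, centroid at (6.00, 97.50).
horizontal leg: A = 65 × 36 = 2340.00, centroid at (44.50, 18.00).
ΣA = 4680.00 cm², ΣAx̄ = 118170.00 cm³, ΣAȳ = 270270.00 cm³.
x̄ = 118170.00/4680.00 = 25.25 cm; ȳ = 270270.00/4680.00 = 57.75 cm.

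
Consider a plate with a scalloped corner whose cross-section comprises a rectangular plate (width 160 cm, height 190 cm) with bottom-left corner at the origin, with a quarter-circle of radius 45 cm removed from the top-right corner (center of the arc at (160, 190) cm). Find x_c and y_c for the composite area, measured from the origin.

x_c = 76.64 cm, y_c = 90.81 cm

plate: A = 160 × 190 = 30400.00, centroid at (80.00, 95.00).
removed quarter-circle: A = −¼π·45² = -1590.43, centroid at (140.90, 170.90).
ΣA = 28809.57 cm²
ΣAx_c = (30400.00)(80.00) + (-1590.43)(140.90) = 2207906.00 cm³
ΣAy_c = (30400.00)(95.00) + (-1590.43)(170.90) = 2616193.06 cm³
x_c = 2207906.00 / 28809.57 = 76.64 cm
y_c = 2616193.06 / 28809.57 = 90.81 cm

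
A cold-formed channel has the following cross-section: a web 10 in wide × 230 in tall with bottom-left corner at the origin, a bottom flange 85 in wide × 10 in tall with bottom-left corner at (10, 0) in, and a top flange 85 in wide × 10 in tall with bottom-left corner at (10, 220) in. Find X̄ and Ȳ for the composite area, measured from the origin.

X̄ = 25.19 in, Ȳ = 115.00 in

web: A = 10 × 230 = 2300.00, centroid at (5.00, 115.00).
bottom flange: A = 85 × 10 = 850.00, centroid at (52.50, 5.00).
top flange: A = 85 × 10 = 850.00, centroid at (52.50, 225.00).
ΣA = 4000.00 in²
ΣAX̄ = (2300.00)(5.00) + (850.00)(52.50) + (850.00)(52.50) = 100750.00 in³
ΣAȲ = (2300.00)(115.00) + (850.00)(5.00) + (850.00)(225.00) = 460000.00 in³
X̄ = 100750.00 / 4000.00 = 25.19 in
Ȳ = 460000.00 / 4000.00 = 115.00 in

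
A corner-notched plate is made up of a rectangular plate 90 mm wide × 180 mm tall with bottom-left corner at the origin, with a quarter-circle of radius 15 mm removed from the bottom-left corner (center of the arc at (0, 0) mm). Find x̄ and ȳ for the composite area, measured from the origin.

x̄ = 45.43 mm, ȳ = 90.92 mm

plate: A = 90 × 180 = 16200.00, centroid at (45.00, 90.00).
removed quarter-circle: A = −¼π·15² = -176.71, centroid at (6.37, 6.37).
ΣA = 16023.29 mm²
ΣAx̄ = (16200.00)(45.00) + (-176.71)(6.37) = 727875.00 mm³
ΣAȳ = (16200.00)(90.00) + (-176.71)(6.37) = 1456875.00 mm³
x̄ = 727875.00 / 16023.29 = 45.43 mm
ȳ = 1456875.00 / 16023.29 = 90.92 mm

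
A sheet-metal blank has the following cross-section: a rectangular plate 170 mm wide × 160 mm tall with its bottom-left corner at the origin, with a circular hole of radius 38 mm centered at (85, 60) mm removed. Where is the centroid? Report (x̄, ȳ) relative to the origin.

Part | A | x̄ᵢ | ȳᵢ | A·x̄ᵢ | A·ȳᵢ
plate | 27200.00 | 85.00 | 80.00 | 2312000.00 | 2176000.00
hole | -4536.46 | 85.00 | 60.00 | -385599.08 | -272187.59
Σ | 22663.54 |  |  | 1926400.92 | 1903812.41
x̄ = 1926400.92 / 22663.54 = 85.00 mm
ȳ = 1903812.41 / 22663.54 = 84.00 mm

x̄ = 85.00 mm, ȳ = 84.00 mm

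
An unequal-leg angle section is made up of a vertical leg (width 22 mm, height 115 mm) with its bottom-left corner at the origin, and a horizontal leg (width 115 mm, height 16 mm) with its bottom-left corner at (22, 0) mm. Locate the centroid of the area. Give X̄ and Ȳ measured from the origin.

Part | A | x̄ᵢ | ȳᵢ | A·x̄ᵢ | A·ȳᵢ
vertical leg | 2530.00 | 11.00 | 57.50 | 27830.00 | 145475.00
horizontal leg | 1840.00 | 79.50 | 8.00 | 146280.00 | 14720.00
Σ | 4370.00 |  |  | 174110.00 | 160195.00
X̄ = 174110.00 / 4370.00 = 39.84 mm
Ȳ = 160195.00 / 4370.00 = 36.66 mm

X̄ = 39.84 mm, Ȳ = 36.66 mm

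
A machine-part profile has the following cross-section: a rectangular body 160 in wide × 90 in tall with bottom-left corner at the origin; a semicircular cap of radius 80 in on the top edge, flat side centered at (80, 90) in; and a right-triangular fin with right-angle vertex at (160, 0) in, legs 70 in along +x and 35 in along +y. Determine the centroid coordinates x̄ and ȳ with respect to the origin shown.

rectangular body: A = 160 × 90 = 14400.00, centroid at (80.00, 45.00).
semicircular top: A = ½π·80² = 10053.10, centroid at (80.00, 123.95).
triangular fin: A = ½·70·35 = 1225.00, centroid at (183.33, 11.67).
ΣA = 25678.10 in²
ΣAx̄ = (14400.00)(80.00) + (10053.10)(80.00) + (1225.00)(183.33) = 2180831.05 in³
ΣAȳ = (14400.00)(45.00) + (10053.10)(123.95) + (1225.00)(11.67) = 1908403.68 in³
x̄ = 2180831.05 / 25678.10 = 84.93 in
ȳ = 1908403.68 / 25678.10 = 74.32 in

x̄ = 84.93 in, ȳ = 74.32 in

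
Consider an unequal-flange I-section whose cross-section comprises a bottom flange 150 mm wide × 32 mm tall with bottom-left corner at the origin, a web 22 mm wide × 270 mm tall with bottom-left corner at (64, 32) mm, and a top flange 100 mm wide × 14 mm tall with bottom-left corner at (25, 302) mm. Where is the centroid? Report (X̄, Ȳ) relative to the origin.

X̄ = 75.00 mm, Ȳ = 123.67 mm

bottom flange: A = 150 × 32 = 4800.00, centroid at (75.00, 16.00).
web: A = 22 × 270 = 5940.00, centroid at (75.00, 167.00).
top flange: A = 100 × 14 = 1400.00, centroid at (75.00, 309.00).
ΣA = 12140.00 mm², ΣAX̄ = 910500.00 mm³, ΣAȲ = 1501380.00 mm³.
X̄ = 910500.00/12140.00 = 75.00 mm; Ȳ = 1501380.00/12140.00 = 123.67 mm.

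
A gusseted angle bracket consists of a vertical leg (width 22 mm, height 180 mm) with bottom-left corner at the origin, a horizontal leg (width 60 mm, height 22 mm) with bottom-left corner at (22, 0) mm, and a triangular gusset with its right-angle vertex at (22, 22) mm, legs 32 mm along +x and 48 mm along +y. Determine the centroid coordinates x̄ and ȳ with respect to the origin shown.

x̄ = 22.70 mm, ȳ = 66.15 mm

vertical leg: A = 22 × 180 = 3960.00, centroid at (11.00, 90.00).
horizontal leg: A = 60 × 22 = 1320.00, centroid at (52.00, 11.00).
gusset: A = ½·32·48 = 768.00, centroid at (32.67, 38.00).
ΣA = 6048.00 mm²
ΣAx̄ = (3960.00)(11.00) + (1320.00)(52.00) + (768.00)(32.67) = 137288.00 mm³
ΣAȳ = (3960.00)(90.00) + (1320.00)(11.00) + (768.00)(38.00) = 400104.00 mm³
x̄ = 137288.00 / 6048.00 = 22.70 mm
ȳ = 400104.00 / 6048.00 = 66.15 mm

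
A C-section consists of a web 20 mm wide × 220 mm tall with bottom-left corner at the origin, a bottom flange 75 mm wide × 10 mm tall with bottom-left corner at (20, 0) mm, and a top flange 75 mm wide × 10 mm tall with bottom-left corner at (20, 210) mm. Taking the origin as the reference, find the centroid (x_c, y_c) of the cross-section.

web: A = 20 × 220 = 4400.00, centroid at (10.00, 110.00).
bottom flange: A = 75 × 10 = 750.00, centroid at (57.50, 5.00).
top flange: A = 75 × 10 = 750.00, centroid at (57.50, 215.00).
ΣA = 5900.00 mm², ΣAx_c = 130250.00 mm³, ΣAy_c = 649000.00 mm³.
x_c = 130250.00/5900.00 = 22.08 mm; y_c = 649000.00/5900.00 = 110.00 mm.

x_c = 22.08 mm, y_c = 110.00 mm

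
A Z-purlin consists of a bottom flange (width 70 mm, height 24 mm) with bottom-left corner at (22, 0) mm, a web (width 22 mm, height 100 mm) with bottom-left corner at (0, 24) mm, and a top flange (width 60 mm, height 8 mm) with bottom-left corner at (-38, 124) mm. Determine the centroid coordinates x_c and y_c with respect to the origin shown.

Part | A | x̄ᵢ | ȳᵢ | A·x̄ᵢ | A·ȳᵢ
bottom flange | 1680.00 | 57.00 | 12.00 | 95760.00 | 20160.00
web | 2200.00 | 11.00 | 74.00 | 24200.00 | 162800.00
top flange | 480.00 | -8.00 | 128.00 | -3840.00 | 61440.00
Σ | 4360.00 |  |  | 116120.00 | 244400.00
x_c = 116120.00 / 4360.00 = 26.63 mm
y_c = 244400.00 / 4360.00 = 56.06 mm

x_c = 26.63 mm, y_c = 56.06 mm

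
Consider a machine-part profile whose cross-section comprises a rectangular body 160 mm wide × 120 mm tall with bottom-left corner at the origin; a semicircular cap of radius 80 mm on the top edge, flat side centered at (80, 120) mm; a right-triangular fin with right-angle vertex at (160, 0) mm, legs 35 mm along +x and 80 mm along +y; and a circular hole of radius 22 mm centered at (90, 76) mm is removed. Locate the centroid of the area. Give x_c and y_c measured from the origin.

x_c = 83.88 mm, y_c = 89.98 mm

Part | A | x̄ᵢ | ȳᵢ | A·x̄ᵢ | A·ȳᵢ
rectangular body | 19200.00 | 80.00 | 60.00 | 1536000.00 | 1152000.00
semicircular top | 10053.10 | 80.00 | 153.95 | 804247.72 | 1547704.91
triangular fin | 1400.00 | 171.67 | 26.67 | 240333.33 | 37333.33
hole | -1520.53 | 90.00 | 76.00 | -136847.78 | -115560.34
Σ | 29132.57 |  |  | 2443733.28 | 2621477.90
x_c = 2443733.28 / 29132.57 = 83.88 mm
y_c = 2621477.90 / 29132.57 = 89.98 mm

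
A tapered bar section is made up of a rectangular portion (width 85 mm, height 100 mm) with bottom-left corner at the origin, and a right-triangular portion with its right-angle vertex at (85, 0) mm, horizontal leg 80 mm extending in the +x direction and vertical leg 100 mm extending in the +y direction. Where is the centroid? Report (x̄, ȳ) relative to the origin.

x̄ = 64.63 mm, ȳ = 44.67 mm

Part | A | x̄ᵢ | ȳᵢ | A·x̄ᵢ | A·ȳᵢ
rectangular portion | 8500.00 | 42.50 | 50.00 | 361250.00 | 425000.00
triangular portion | 4000.00 | 111.67 | 33.33 | 446666.67 | 133333.33
Σ | 12500.00 |  |  | 807916.67 | 558333.33
x̄ = 807916.67 / 12500.00 = 64.63 mm
ȳ = 558333.33 / 12500.00 = 44.67 mm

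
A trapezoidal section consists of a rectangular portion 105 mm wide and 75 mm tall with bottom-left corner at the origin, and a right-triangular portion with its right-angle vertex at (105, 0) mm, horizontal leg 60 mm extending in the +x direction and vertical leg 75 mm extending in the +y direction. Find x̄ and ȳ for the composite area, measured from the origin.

rectangular portion: A = 105 × 75 = 7875.00, centroid at (52.50, 37.50).
triangular portion: A = ½·60·75 = 2250.00, centroid at (125.00, 25.00).
ΣA = 10125.00 mm²
ΣAx̄ = (7875.00)(52.50) + (2250.00)(125.00) = 694687.50 mm³
ΣAȳ = (7875.00)(37.50) + (2250.00)(25.00) = 351562.50 mm³
x̄ = 694687.50 / 10125.00 = 68.61 mm
ȳ = 351562.50 / 10125.00 = 34.72 mm

x̄ = 68.61 mm, ȳ = 34.72 mm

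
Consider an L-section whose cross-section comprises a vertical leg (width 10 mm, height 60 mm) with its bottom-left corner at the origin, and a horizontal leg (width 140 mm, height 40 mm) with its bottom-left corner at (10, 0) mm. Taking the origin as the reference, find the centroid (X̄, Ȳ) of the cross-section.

X̄ = 72.74 mm, Ȳ = 20.97 mm

vertical leg: A = 10 × 60 = 600.00, centroid at (5.00, 30.00).
horizontal leg: A = 140 × 40 = 5600.00, centroid at (80.00, 20.00).
ΣA = 6200.00 mm²
ΣAX̄ = (600.00)(5.00) + (5600.00)(80.00) = 451000.00 mm³
ΣAȲ = (600.00)(30.00) + (5600.00)(20.00) = 130000.00 mm³
X̄ = 451000.00 / 6200.00 = 72.74 mm
Ȳ = 130000.00 / 6200.00 = 20.97 mm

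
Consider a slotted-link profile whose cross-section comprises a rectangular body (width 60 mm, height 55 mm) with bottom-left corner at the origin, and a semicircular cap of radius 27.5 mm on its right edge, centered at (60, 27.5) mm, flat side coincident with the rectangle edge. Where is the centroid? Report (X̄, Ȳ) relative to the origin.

rectangular body: A = 60 × 55 = 3300.00, centroid at (30.00, 27.50).
semicircular end: A = ½π·27.5² = 1187.91, centroid at (71.67, 27.50).
ΣA = 4487.91 mm²
ΣAX̄ = (3300.00)(30.00) + (1187.91)(71.67) = 184139.47 mm³
ΣAȲ = (3300.00)(27.50) + (1187.91)(27.50) = 123417.65 mm³
X̄ = 184139.47 / 4487.91 = 41.03 mm
Ȳ = 123417.65 / 4487.91 = 27.50 mm

X̄ = 41.03 mm, Ȳ = 27.50 mm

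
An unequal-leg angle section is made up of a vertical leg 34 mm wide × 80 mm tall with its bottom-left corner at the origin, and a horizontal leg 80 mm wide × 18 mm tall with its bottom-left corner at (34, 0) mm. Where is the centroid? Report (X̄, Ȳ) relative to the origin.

Part | A | x̄ᵢ | ȳᵢ | A·x̄ᵢ | A·ȳᵢ
vertical leg | 2720.00 | 17.00 | 40.00 | 46240.00 | 108800.00
horizontal leg | 1440.00 | 74.00 | 9.00 | 106560.00 | 12960.00
Σ | 4160.00 |  |  | 152800.00 | 121760.00
X̄ = 152800.00 / 4160.00 = 36.73 mm
Ȳ = 121760.00 / 4160.00 = 29.27 mm

X̄ = 36.73 mm, Ȳ = 29.27 mm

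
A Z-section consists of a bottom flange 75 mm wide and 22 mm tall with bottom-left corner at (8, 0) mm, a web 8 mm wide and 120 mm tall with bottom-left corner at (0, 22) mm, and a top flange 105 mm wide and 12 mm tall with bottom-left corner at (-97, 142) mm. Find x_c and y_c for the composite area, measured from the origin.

x_c = 5.90 mm, y_c = 73.22 mm

Part | A | x̄ᵢ | ȳᵢ | A·x̄ᵢ | A·ȳᵢ
bottom flange | 1650.00 | 45.50 | 11.00 | 75075.00 | 18150.00
web | 960.00 | 4.00 | 82.00 | 3840.00 | 78720.00
top flange | 1260.00 | -44.50 | 148.00 | -56070.00 | 186480.00
Σ | 3870.00 |  |  | 22845.00 | 283350.00
x_c = 22845.00 / 3870.00 = 5.90 mm
y_c = 283350.00 / 3870.00 = 73.22 mm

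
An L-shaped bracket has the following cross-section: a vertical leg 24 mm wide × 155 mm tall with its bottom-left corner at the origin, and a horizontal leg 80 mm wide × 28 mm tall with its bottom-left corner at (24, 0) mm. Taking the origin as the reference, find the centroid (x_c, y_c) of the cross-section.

x_c = 31.54 mm, y_c = 53.63 mm

Part | A | x̄ᵢ | ȳᵢ | A·x̄ᵢ | A·ȳᵢ
vertical leg | 3720.00 | 12.00 | 77.50 | 44640.00 | 288300.00
horizontal leg | 2240.00 | 64.00 | 14.00 | 143360.00 | 31360.00
Σ | 5960.00 |  |  | 188000.00 | 319660.00
x_c = 188000.00 / 5960.00 = 31.54 mm
y_c = 319660.00 / 5960.00 = 53.63 mm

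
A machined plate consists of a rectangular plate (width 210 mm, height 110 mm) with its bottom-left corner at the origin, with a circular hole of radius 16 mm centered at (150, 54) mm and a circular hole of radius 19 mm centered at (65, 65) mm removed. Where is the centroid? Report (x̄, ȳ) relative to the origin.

x̄ = 105.43 mm, ȳ = 54.50 mm

plate: A = 210 × 110 = 23100.00, centroid at (105.00, 55.00).
hole 1: A = −π·16² = -804.25, centroid at (150.00, 54.00).
hole 2: A = −π·19² = -1134.11, centroid at (65.00, 65.00).
ΣA = 21161.64 mm²
ΣAx̄ = (23100.00)(105.00) + (-804.25)(150.00) + (-1134.11)(65.00) = 2231145.37 mm³
ΣAȳ = (23100.00)(55.00) + (-804.25)(54.00) + (-1134.11)(65.00) = 1153353.15 mm³
x̄ = 2231145.37 / 21161.64 = 105.43 mm
ȳ = 1153353.15 / 21161.64 = 54.50 mm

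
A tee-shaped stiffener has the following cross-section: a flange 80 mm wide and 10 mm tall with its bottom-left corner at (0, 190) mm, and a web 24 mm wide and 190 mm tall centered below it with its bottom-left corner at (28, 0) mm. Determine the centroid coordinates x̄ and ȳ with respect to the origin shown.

x̄ = 40.00 mm, ȳ = 109.93 mm

web: A = 24 × 190 = 4560.00, centroid at (40.00, 95.00).
flange: A = 80 × 10 = 800.00, centroid at (40.00, 195.00).
ΣA = 5360.00 mm²
ΣAx̄ = (4560.00)(40.00) + (800.00)(40.00) = 214400.00 mm³
ΣAȳ = (4560.00)(95.00) + (800.00)(195.00) = 589200.00 mm³
x̄ = 214400.00 / 5360.00 = 40.00 mm
ȳ = 589200.00 / 5360.00 = 109.93 mm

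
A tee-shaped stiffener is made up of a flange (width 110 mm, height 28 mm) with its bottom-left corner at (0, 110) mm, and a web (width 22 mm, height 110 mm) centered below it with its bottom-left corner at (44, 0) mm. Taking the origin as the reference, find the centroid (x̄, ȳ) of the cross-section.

x̄ = 55.00 mm, ȳ = 93.64 mm

web: A = 22 × 110 = 2420.00, centroid at (55.00, 55.00).
flange: A = 110 × 28 = 3080.00, centroid at (55.00, 124.00).
ΣA = 5500.00 mm², ΣAx̄ = 302500.00 mm³, ΣAȳ = 515020.00 mm³.
x̄ = 302500.00/5500.00 = 55.00 mm; ȳ = 515020.00/5500.00 = 93.64 mm.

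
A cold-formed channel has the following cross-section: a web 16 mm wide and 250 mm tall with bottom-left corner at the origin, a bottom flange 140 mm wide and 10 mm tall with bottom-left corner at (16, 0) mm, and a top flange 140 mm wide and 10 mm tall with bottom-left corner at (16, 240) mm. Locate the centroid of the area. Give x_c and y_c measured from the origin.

web: A = 16 × 250 = 4000.00, centroid at (8.00, 125.00).
bottom flange: A = 140 × 10 = 1400.00, centroid at (86.00, 5.00).
top flange: A = 140 × 10 = 1400.00, centroid at (86.00, 245.00).
ΣA = 6800.00 mm²
ΣAx_c = (4000.00)(8.00) + (1400.00)(86.00) + (1400.00)(86.00) = 272800.00 mm³
ΣAy_c = (4000.00)(125.00) + (1400.00)(5.00) + (1400.00)(245.00) = 850000.00 mm³
x_c = 272800.00 / 6800.00 = 40.12 mm
y_c = 850000.00 / 6800.00 = 125.00 mm

x_c = 40.12 mm, y_c = 125.00 mm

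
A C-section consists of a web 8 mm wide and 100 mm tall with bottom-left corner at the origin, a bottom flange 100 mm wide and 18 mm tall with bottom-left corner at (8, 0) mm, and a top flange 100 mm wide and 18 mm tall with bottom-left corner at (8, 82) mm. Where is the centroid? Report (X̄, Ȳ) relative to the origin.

Part | A | x̄ᵢ | ȳᵢ | A·x̄ᵢ | A·ȳᵢ
web | 800.00 | 4.00 | 50.00 | 3200.00 | 40000.00
bottom flange | 1800.00 | 58.00 | 9.00 | 104400.00 | 16200.00
top flange | 1800.00 | 58.00 | 91.00 | 104400.00 | 163800.00
Σ | 4400.00 |  |  | 212000.00 | 220000.00
X̄ = 212000.00 / 4400.00 = 48.18 mm
Ȳ = 220000.00 / 4400.00 = 50.00 mm

X̄ = 48.18 mm, Ȳ = 50.00 mm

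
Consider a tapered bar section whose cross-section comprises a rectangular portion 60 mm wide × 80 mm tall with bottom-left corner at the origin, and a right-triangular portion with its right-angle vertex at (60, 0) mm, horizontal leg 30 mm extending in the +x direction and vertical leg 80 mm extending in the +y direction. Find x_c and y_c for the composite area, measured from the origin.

Part | A | x̄ᵢ | ȳᵢ | A·x̄ᵢ | A·ȳᵢ
rectangular portion | 4800.00 | 30.00 | 40.00 | 144000.00 | 192000.00
triangular portion | 1200.00 | 70.00 | 26.67 | 84000.00 | 32000.00
Σ | 6000.00 |  |  | 228000.00 | 224000.00
x_c = 228000.00 / 6000.00 = 38.00 mm
y_c = 224000.00 / 6000.00 = 37.33 mm

x_c = 38.00 mm, y_c = 37.33 mm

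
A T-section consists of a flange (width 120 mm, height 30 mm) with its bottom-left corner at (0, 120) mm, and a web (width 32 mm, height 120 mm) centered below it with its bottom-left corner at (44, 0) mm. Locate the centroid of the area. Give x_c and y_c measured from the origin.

web: A = 32 × 120 = 3840.00, centroid at (60.00, 60.00).
flange: A = 120 × 30 = 3600.00, centroid at (60.00, 135.00).
ΣA = 7440.00 mm²
ΣAx_c = (3840.00)(60.00) + (3600.00)(60.00) = 446400.00 mm³
ΣAy_c = (3840.00)(60.00) + (3600.00)(135.00) = 716400.00 mm³
x_c = 446400.00 / 7440.00 = 60.00 mm
y_c = 716400.00 / 7440.00 = 96.29 mm

x_c = 60.00 mm, y_c = 96.29 mm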